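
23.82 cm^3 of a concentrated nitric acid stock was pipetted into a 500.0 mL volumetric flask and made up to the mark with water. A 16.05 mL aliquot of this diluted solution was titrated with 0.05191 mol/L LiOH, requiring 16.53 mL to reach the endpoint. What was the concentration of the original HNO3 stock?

1.12 M

n(LiOH) = 0.05191 x 0.01653 = 0.0008581 mol.
n(HNO3) in the aliquot = 0.0008581 mol.
[diluted HNO3] = 0.0008581 / 0.01605 = 0.05346 M.
Dilution factor = 500.0/23.82 = 20.99, so [stock] = 0.05346 x 20.99 = 1.12 M.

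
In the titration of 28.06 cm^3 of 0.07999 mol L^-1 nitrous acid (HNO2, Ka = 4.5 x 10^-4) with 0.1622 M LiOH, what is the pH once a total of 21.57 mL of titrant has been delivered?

n(acid) = 0.07999 x 0.02806 = 0.002245 mol; n(LiOH) added = 0.1622 x 0.02157 = 0.003499 mol.
Base is in excess by 0.003499 - 0.002245 = 0.001254 mol in a total volume of 0.04963 L.
[OH^-] = 0.001254/0.04963 = 0.02527 M, so pOH = 1.60 and pH = 14.00 - 1.60 = 12.40.

12.40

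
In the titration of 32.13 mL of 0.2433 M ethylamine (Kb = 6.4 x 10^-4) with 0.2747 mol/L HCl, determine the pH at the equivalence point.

5.85

n(C2H5NH2) = 0.2433 x 0.03213 = 0.007817 mol; V(HCl) at equivalence = 0.007817/0.2747 = 0.02846 L.
At equivalence the base is fully converted to C2H5NH3+; total volume = 0.06059 L, so [C2H5NH3+] = 0.007817/0.06059 = 0.1290 M.
Ka(C2H5NH3+) = Kw/Kb = 1.0e-14 / 6.4 x 10^-4 = 1.56e-11.
[H^+] = sqrt(Ka x [C2H5NH3+]) = sqrt(1.56e-11 x 0.1290) = 1.42e-6 M.
pH = -log(1.42e-6) = 5.85.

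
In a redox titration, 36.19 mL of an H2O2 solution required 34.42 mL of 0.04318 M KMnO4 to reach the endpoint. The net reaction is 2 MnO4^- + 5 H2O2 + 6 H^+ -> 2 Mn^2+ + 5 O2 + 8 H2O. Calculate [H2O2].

0.103 M

n(KMnO4) = 0.04318 x 0.03442 = 0.001486 mol.
From the balanced equation, 2 mol KMnO4 reacts with 5 mol H2O2, so n(H2O2) = 0.001486 x 5/2 = 0.003716 mol.
[H2O2] = 0.003716 / 0.03619 L = 0.103 M.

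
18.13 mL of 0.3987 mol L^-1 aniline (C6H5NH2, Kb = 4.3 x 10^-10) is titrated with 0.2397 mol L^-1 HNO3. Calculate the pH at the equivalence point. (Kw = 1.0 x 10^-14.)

n(C6H5NH2) = 0.3987 x 0.01813 = 0.007228 mol; V(HNO3) at equivalence = 0.007228/0.2397 = 0.03016 L.
At equivalence the base is fully converted to C6H5NH3+; total volume = 0.04829 L, so [C6H5NH3+] = 0.007228/0.04829 = 0.1497 M.
Ka(C6H5NH3+) = Kw/Kb = 1.0e-14 / 4.3 x 10^-10 = 2.33e-5.
[H^+] = sqrt(Ka x [C6H5NH3+]) = sqrt(2.33e-5 x 0.1497) = 0.00187 M.
pH = -log(0.00187) = 2.73.

2.73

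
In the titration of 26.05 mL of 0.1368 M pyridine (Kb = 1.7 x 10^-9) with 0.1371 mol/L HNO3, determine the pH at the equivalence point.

3.20

n(C5H5N) = 0.1368 x 0.02605 = 0.003564 mol; V(HNO3) at equivalence = 0.003564/0.1371 = 0.02599 L.
At equivalence the base is fully converted to C5H5NH+; total volume = 0.05204 L, so [C5H5NH+] = 0.003564/0.05204 = 0.06847 M.
Ka(C5H5NH+) = Kw/Kb = 1.0e-14 / 1.7 x 10^-9 = 5.88e-6.
[H^+] = sqrt(Ka x [C5H5NH+]) = sqrt(5.88e-6 x 0.06847) = 0.000635 M.
pH = -log(0.000635) = 3.20.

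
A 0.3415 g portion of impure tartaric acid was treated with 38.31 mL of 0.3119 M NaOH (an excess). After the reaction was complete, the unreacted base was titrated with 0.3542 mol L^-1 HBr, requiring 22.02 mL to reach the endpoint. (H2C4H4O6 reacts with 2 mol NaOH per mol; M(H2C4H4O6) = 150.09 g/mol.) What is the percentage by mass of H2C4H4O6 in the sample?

Total n(NaOH) added = 0.3119 x 0.03831 = 0.01195 mol.
n(HBr) used = 0.3542 x 0.02202 = 0.007799 mol, which equals the excess n(NaOH).
So n(NaOH) consumed by the sample = 0.01195 - 0.007799 = 0.004149 mol.
n(H2C4H4O6) = 0.004149 / 2 = 0.002075 mol.
mass H2C4H4O6 = 0.002075 x 150.09 = 0.3114 g, so %H2C4H4O6 = 0.3114/0.3415 x 100 = 91.2%.

91.2%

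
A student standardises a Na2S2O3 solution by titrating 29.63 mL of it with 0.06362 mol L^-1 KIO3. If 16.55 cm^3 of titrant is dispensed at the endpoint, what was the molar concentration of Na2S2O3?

n(KIO3) = 0.06362 x 0.01655 = 0.001053 mol.
From the balanced equation, 1 mol KIO3 reacts with 6 mol Na2S2O3, so n(Na2S2O3) = 0.001053 x 6/1 = 0.006317 mol.
[Na2S2O3] = 0.006317 / 0.02963 L = 0.213 M.

0.213 M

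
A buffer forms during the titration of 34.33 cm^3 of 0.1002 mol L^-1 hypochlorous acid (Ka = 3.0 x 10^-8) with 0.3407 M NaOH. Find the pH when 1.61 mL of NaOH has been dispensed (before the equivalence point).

6.80

Initial n(HClO) = 0.1002 x 0.03433 = 0.003440 mol.
n(NaOH) added = 0.3407 x 0.001610 = 0.0005485 mol, converting that many moles of HClO to ClO-.
Remaining n(HClO) = 0.002891 mol; n(ClO-) = 0.0005485 mol.
By Henderson-Hasselbalch, pH = pKa + log([A^-]/[HA]) = 7.52 + log(0.0005485/0.002891) = 7.52 + (-0.72) = 6.80.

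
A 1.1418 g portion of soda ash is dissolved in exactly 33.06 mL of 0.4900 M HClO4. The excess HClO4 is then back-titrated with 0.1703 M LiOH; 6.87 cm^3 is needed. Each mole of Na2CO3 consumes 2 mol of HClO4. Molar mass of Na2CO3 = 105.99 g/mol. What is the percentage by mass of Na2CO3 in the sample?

Total n(HClO4) added = 0.4900 x 0.03306 = 0.01620 mol.
n(LiOH) used = 0.1703 x 0.006870 = 0.001170 mol, which equals the excess n(HClO4).
So n(HClO4) consumed by the sample = 0.01620 - 0.001170 = 0.01503 mol.
n(Na2CO3) = 0.01503 / 2 = 0.007515 mol.
mass Na2CO3 = 0.007515 x 105.99 = 0.7965 g, so %Na2CO3 = 0.7965/1.1418 x 100 = 69.8%.

69.8%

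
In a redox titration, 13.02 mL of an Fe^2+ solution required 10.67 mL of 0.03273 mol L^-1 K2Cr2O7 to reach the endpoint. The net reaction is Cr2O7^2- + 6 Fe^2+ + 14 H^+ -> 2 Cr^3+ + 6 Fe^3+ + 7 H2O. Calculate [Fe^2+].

n(K2Cr2O7) = 0.03273 x 0.01067 = 0.0003492 mol.
From the balanced equation, 1 mol K2Cr2O7 reacts with 6 mol Fe^2+, so n(Fe^2+) = 0.0003492 x 6/1 = 0.002095 mol.
[Fe^2+] = 0.002095 / 0.01302 L = 0.161 M.

0.161 M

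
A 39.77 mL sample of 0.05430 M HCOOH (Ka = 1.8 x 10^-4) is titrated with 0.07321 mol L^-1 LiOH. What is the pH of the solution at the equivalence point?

8.12

n(HCOOH) = 0.05430 x 0.03977 = 0.002160 mol; V(LiOH) at equivalence = 0.002160/0.07321 = 0.02950 L.
At equivalence all the acid is converted to HCOO-; total volume = 0.03977 + 0.02950 = 0.06927 L, so [HCOO-] = 0.002160/0.06927 = 0.03118 M.
Kb = Kw/Ka = 1.0e-14 / 1.8 x 10^-4 = 5.56e-11.
[OH^-] = sqrt(Kb x [HCOO-]) = sqrt(5.56e-11 x 0.03118) = 1.32e-6 M.
pOH = 5.88, so pH = 14.00 - 5.88 = 8.12.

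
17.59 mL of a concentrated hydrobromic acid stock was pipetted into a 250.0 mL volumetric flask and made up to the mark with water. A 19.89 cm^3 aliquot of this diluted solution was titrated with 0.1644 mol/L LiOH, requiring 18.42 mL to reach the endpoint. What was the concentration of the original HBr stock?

n(LiOH) = 0.1644 x 0.01842 = 0.003028 mol.
n(HBr) in the aliquot = 0.003028 mol.
[diluted HBr] = 0.003028 / 0.01989 = 0.1522 M.
Dilution factor = 250.0/17.59 = 14.21, so [stock] = 0.1522 x 14.21 = 2.16 M.

2.16 M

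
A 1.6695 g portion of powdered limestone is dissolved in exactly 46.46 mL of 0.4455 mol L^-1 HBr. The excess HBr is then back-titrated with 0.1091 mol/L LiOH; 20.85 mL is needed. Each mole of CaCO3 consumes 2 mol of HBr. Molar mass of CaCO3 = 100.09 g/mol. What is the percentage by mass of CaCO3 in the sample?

Total n(HBr) added = 0.4455 x 0.04646 = 0.02070 mol.
n(LiOH) used = 0.1091 x 0.02085 = 0.002275 mol, which equals the excess n(HBr).
So n(HBr) consumed by the sample = 0.02070 - 0.002275 = 0.01842 mol.
n(CaCO3) = 0.01842 / 2 = 0.009212 mol.
mass CaCO3 = 0.009212 x 100.09 = 0.9220 g, so %CaCO3 = 0.9220/1.6695 x 100 = 55.2%.

55.2%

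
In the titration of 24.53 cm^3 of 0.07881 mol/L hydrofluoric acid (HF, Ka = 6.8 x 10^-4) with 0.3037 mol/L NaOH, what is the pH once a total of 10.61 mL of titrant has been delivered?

n(acid) = 0.07881 x 0.02453 = 0.001933 mol; n(NaOH) added = 0.3037 x 0.01061 = 0.003222 mol.
Base is in excess by 0.003222 - 0.001933 = 0.001289 mol in a total volume of 0.03514 L.
[OH^-] = 0.001289/0.03514 = 0.03668 M, so pOH = 1.44 and pH = 14.00 - 1.44 = 12.56.

12.56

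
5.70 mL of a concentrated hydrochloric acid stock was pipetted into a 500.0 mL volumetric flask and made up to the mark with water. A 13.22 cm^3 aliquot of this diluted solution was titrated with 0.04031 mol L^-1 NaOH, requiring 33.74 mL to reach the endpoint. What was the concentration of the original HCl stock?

9.02 M

n(NaOH) = 0.04031 x 0.03374 = 0.001360 mol.
n(HCl) in the aliquot = 0.001360 mol.
[diluted HCl] = 0.001360 / 0.01322 = 0.1029 M.
Dilution factor = 500.0/5.700 = 87.72, so [stock] = 0.1029 x 87.72 = 9.02 M.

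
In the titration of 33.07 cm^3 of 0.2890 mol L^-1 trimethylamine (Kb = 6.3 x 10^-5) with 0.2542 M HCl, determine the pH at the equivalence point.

5.33

n((CH3)3N) = 0.2890 x 0.03307 = 0.009557 mol; V(HCl) at equivalence = 0.009557/0.2542 = 0.03760 L.
At equivalence the base is fully converted to (CH3)3NH+; total volume = 0.07067 L, so [(CH3)3NH+] = 0.009557/0.07067 = 0.1352 M.
Ka((CH3)3NH+) = Kw/Kb = 1.0e-14 / 6.3 x 10^-5 = 1.59e-10.
[H^+] = sqrt(Ka x [(CH3)3NH+]) = sqrt(1.59e-10 x 0.1352) = 4.63e-6 M.
pH = -log(4.63e-6) = 5.33.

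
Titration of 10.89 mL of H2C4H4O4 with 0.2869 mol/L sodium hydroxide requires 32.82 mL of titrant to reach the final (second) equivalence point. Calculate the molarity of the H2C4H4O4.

n(NaOH) = 0.2869 x 0.03282 = 0.009416 mol.
At the final (second) equivalence point, 2 mol OH^- react per mol H2C4H4O4, so n(H2C4H4O4) = 0.009416 / 2 = 0.004708 mol.
[H2C4H4O4] = 0.004708 / 0.01089 L = 0.432 M.

0.432 M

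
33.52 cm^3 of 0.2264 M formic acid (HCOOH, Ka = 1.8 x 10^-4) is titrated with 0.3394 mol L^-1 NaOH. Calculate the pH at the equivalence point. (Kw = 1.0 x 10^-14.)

n(HCOOH) = 0.2264 x 0.03352 = 0.007589 mol; V(NaOH) at equivalence = 0.007589/0.3394 = 0.02236 L.
At equivalence all the acid is converted to HCOO-; total volume = 0.03352 + 0.02236 = 0.05588 L, so [HCOO-] = 0.007589/0.05588 = 0.1358 M.
Kb = Kw/Ka = 1.0e-14 / 1.8 x 10^-4 = 5.56e-11.
[OH^-] = sqrt(Kb x [HCOO-]) = sqrt(5.56e-11 x 0.1358) = 2.75e-6 M.
pOH = 5.56, so pH = 14.00 - 5.56 = 8.44.

8.44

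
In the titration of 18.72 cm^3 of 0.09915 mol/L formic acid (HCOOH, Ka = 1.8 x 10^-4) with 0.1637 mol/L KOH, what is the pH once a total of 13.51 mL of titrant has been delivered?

12.04

n(acid) = 0.09915 x 0.01872 = 0.001856 mol; n(KOH) added = 0.1637 x 0.01351 = 0.002212 mol.
Base is in excess by 0.002212 - 0.001856 = 0.0003555 mol in a total volume of 0.03223 L.
[OH^-] = 0.0003555/0.03223 = 0.01103 M, so pOH = 1.96 and pH = 14.00 - 1.96 = 12.04.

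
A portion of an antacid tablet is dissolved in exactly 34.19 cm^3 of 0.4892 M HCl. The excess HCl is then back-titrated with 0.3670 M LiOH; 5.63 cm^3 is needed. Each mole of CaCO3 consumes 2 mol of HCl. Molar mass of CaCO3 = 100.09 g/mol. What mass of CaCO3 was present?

0.734 g

Total n(HCl) added = 0.4892 x 0.03419 = 0.01673 mol.
n(LiOH) used = 0.3670 x 0.005630 = 0.002066 mol, which equals the excess n(HCl).
So n(HCl) consumed by the sample = 0.01673 - 0.002066 = 0.01466 mol.
n(CaCO3) = 0.01466 / 2 = 0.007330 mol.
mass = 0.007330 mol x 100.09 g/mol = 0.734 g.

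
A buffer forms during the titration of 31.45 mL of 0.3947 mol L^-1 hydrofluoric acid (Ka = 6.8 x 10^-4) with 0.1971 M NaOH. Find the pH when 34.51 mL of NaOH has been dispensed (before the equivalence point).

3.25

Initial n(HF) = 0.3947 x 0.03145 = 0.01241 mol.
n(NaOH) added = 0.1971 x 0.03451 = 0.006802 mol, converting that many moles of HF to F-.
Remaining n(HF) = 0.005611 mol; n(F-) = 0.006802 mol.
By Henderson-Hasselbalch, pH = pKa + log([A^-]/[HA]) = 3.17 + log(0.006802/0.005611) = 3.17 + (+0.08) = 3.25.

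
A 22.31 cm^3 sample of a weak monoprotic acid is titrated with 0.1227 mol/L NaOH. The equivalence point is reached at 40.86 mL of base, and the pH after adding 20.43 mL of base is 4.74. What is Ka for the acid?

1.8 x 10^-5

20.43 mL is half of the equivalence volume, so this is the half-equivalence point where [HA] = [A^-].
At half-equivalence pH = pKa, so pKa = 4.74.
Ka = 10^(-4.74) = 1.8 x 10^-5.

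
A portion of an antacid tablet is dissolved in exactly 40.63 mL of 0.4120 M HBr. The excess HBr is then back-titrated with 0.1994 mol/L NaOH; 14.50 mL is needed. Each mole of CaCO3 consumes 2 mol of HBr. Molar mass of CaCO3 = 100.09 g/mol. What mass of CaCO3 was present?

0.693 g

Total n(HBr) added = 0.4120 x 0.04063 = 0.01674 mol.
n(NaOH) used = 0.1994 x 0.01450 = 0.002891 mol, which equals the excess n(HBr).
So n(HBr) consumed by the sample = 0.01674 - 0.002891 = 0.01385 mol.
n(CaCO3) = 0.01385 / 2 = 0.006924 mol.
mass = 0.006924 mol x 100.09 g/mol = 0.693 g.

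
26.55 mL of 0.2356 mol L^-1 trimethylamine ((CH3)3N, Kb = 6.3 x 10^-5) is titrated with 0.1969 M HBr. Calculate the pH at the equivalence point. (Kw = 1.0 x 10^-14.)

5.38

n((CH3)3N) = 0.2356 x 0.02655 = 0.006255 mol; V(HBr) at equivalence = 0.006255/0.1969 = 0.03177 L.
At equivalence the base is fully converted to (CH3)3NH+; total volume = 0.05832 L, so [(CH3)3NH+] = 0.006255/0.05832 = 0.1073 M.
Ka((CH3)3NH+) = Kw/Kb = 1.0e-14 / 6.3 x 10^-5 = 1.59e-10.
[H^+] = sqrt(Ka x [(CH3)3NH+]) = sqrt(1.59e-10 x 0.1073) = 4.13e-6 M.
pH = -log(4.13e-6) = 5.38.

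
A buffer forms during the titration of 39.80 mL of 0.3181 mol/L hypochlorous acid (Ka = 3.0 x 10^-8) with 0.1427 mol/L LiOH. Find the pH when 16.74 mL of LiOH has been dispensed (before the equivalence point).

6.89

Initial n(HClO) = 0.3181 x 0.03980 = 0.01266 mol.
n(LiOH) added = 0.1427 x 0.01674 = 0.002389 mol, converting that many moles of HClO to ClO-.
Remaining n(HClO) = 0.01027 mol; n(ClO-) = 0.002389 mol.
By Henderson-Hasselbalch, pH = pKa + log([A^-]/[HA]) = 7.52 + log(0.002389/0.01027) = 7.52 + (-0.63) = 6.89.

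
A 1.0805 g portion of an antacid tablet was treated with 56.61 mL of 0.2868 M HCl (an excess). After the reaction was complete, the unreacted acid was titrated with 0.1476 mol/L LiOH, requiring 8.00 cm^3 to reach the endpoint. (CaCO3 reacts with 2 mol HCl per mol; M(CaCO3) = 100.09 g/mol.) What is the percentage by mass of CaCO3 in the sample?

Total n(HCl) added = 0.2868 x 0.05661 = 0.01624 mol.
n(LiOH) used = 0.1476 x 0.008000 = 0.001181 mol, which equals the excess n(HCl).
So n(HCl) consumed by the sample = 0.01624 - 0.001181 = 0.01505 mol.
n(CaCO3) = 0.01505 / 2 = 0.007527 mol.
mass CaCO3 = 0.007527 x 100.09 = 0.7534 g, so %CaCO3 = 0.7534/1.0805 x 100 = 69.7%.

69.7%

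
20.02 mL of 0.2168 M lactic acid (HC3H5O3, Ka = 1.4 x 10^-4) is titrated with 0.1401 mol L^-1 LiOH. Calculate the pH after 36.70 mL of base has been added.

12.15

n(acid) = 0.2168 x 0.02002 = 0.004340 mol; n(LiOH) added = 0.1401 x 0.03670 = 0.005142 mol.
Base is in excess by 0.005142 - 0.004340 = 0.0008013 mol in a total volume of 0.05672 L.
[OH^-] = 0.0008013/0.05672 = 0.01413 M, so pOH = 1.85 and pH = 14.00 - 1.85 = 12.15.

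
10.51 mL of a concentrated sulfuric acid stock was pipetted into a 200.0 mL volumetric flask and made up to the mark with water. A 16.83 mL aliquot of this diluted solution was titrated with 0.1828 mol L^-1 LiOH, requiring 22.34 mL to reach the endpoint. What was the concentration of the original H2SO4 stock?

n(LiOH) = 0.1828 x 0.02234 = 0.004084 mol.
n(H2SO4) in the aliquot = 0.004084 x 1/2 = 0.002042 mol.
[diluted H2SO4] = 0.002042 / 0.01683 = 0.1213 M.
Dilution factor = 200.0/10.51 = 19.03, so [stock] = 0.1213 x 19.03 = 2.31 M.

2.31 M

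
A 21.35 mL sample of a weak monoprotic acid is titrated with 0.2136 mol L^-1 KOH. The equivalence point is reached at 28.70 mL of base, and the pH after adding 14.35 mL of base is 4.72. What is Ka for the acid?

14.35 mL is half of the equivalence volume, so this is the half-equivalence point where [HA] = [A^-].
At half-equivalence pH = pKa, so pKa = 4.72.
Ka = 10^(-4.72) = 1.9 x 10^-5.

1.9 x 10^-5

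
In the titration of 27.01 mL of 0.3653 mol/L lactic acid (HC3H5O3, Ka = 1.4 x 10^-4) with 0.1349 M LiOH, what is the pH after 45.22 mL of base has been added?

4.06

Initial n(HC3H5O3) = 0.3653 x 0.02701 = 0.009867 mol.
n(LiOH) added = 0.1349 x 0.04522 = 0.006100 mol, converting that many moles of HC3H5O3 to C3H5O3-.
Remaining n(HC3H5O3) = 0.003767 mol; n(C3H5O3-) = 0.006100 mol.
By Henderson-Hasselbalch, pH = pKa + log([A^-]/[HA]) = 3.85 + log(0.006100/0.003767) = 3.85 + (+0.21) = 4.06.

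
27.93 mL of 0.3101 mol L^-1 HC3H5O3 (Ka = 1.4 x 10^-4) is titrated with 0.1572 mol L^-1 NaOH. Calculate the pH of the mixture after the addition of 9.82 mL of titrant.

Initial n(HC3H5O3) = 0.3101 x 0.02793 = 0.008661 mol.
n(NaOH) added = 0.1572 x 0.009820 = 0.001544 mol, converting that many moles of HC3H5O3 to C3H5O3-.
Remaining n(HC3H5O3) = 0.007117 mol; n(C3H5O3-) = 0.001544 mol.
By Henderson-Hasselbalch, pH = pKa + log([A^-]/[HA]) = 3.85 + log(0.001544/0.007117) = 3.85 + (-0.66) = 3.19.

3.19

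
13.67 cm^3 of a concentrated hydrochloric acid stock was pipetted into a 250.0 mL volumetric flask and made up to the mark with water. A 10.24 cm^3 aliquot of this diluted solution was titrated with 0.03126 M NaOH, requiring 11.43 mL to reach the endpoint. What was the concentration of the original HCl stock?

n(NaOH) = 0.03126 x 0.01143 = 0.0003573 mol.
n(HCl) in the aliquot = 0.0003573 mol.
[diluted HCl] = 0.0003573 / 0.01024 = 0.03489 M.
Dilution factor = 250.0/13.67 = 18.29, so [stock] = 0.03489 x 18.29 = 0.638 M.

0.638 M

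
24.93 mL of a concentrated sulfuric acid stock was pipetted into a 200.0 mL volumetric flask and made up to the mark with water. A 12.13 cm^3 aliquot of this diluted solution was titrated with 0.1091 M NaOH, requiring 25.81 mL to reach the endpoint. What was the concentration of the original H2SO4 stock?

n(NaOH) = 0.1091 x 0.02581 = 0.002816 mol.
n(H2SO4) in the aliquot = 0.002816 x 1/2 = 0.001408 mol.
[diluted H2SO4] = 0.001408 / 0.01213 = 0.1161 M.
Dilution factor = 200.0/24.93 = 8.022, so [stock] = 0.1161 x 8.022 = 0.931 M.

0.931 M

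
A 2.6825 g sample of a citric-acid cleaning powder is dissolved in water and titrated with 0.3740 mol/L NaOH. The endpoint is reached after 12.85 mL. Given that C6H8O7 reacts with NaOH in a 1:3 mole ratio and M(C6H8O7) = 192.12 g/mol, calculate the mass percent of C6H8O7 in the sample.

11.5%

n(NaOH) = 0.3740 x 0.01285 = 0.004806 mol.
n(C6H8O7) = 0.004806 / 3 = 0.001602 mol.
mass of C6H8O7 = 0.001602 x 192.12 = 0.3078 g.
% purity = 0.3078 / 2.6825 x 100 = 11.5%.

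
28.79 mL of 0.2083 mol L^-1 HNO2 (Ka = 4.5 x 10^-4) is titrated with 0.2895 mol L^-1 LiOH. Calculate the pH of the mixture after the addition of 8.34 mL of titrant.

Initial n(HNO2) = 0.2083 x 0.02879 = 0.005997 mol.
n(LiOH) added = 0.2895 x 0.008340 = 0.002414 mol, converting that many moles of HNO2 to NO2-.
Remaining n(HNO2) = 0.003583 mol; n(NO2-) = 0.002414 mol.
By Henderson-Hasselbalch, pH = pKa + log([A^-]/[HA]) = 3.35 + log(0.002414/0.003583) = 3.35 + (-0.17) = 3.18.

3.18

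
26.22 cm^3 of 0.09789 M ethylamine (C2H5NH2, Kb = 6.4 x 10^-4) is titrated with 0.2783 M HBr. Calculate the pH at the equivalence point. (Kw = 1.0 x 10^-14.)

5.97

n(C2H5NH2) = 0.09789 x 0.02622 = 0.002567 mol; V(HBr) at equivalence = 0.002567/0.2783 = 0.009223 L.
At equivalence the base is fully converted to C2H5NH3+; total volume = 0.03544 L, so [C2H5NH3+] = 0.002567/0.03544 = 0.07242 M.
Ka(C2H5NH3+) = Kw/Kb = 1.0e-14 / 6.4 x 10^-4 = 1.56e-11.
[H^+] = sqrt(Ka x [C2H5NH3+]) = sqrt(1.56e-11 x 0.07242) = 1.06e-6 M.
pH = -log(1.06e-6) = 5.97.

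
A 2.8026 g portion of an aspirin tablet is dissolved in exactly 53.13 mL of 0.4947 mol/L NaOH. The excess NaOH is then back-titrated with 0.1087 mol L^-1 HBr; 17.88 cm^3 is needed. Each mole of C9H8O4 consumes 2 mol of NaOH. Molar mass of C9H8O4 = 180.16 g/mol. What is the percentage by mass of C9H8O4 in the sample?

78.2%

Total n(NaOH) added = 0.4947 x 0.05313 = 0.02628 mol.
n(HBr) used = 0.1087 x 0.01788 = 0.001944 mol, which equals the excess n(NaOH).
So n(NaOH) consumed by the sample = 0.02628 - 0.001944 = 0.02434 mol.
n(C9H8O4) = 0.02434 / 2 = 0.01217 mol.
mass C9H8O4 = 0.01217 x 180.16 = 2.193 g, so %C9H8O4 = 2.193/2.8026 x 100 = 78.2%.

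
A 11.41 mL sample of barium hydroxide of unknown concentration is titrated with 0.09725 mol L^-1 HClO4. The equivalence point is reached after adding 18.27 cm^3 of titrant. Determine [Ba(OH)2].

0.0779 M

n(HClO4) delivered = 0.09725 x 0.01827 = 0.001777 mol.
The reaction is 1 Ba(OH)2 + 2 HClO4, so n(Ba(OH)2) = 0.001777 x 1/2 = 0.0008884 mol.
[Ba(OH)2] = 0.0008884 mol / 0.01141 L = 0.0779 M.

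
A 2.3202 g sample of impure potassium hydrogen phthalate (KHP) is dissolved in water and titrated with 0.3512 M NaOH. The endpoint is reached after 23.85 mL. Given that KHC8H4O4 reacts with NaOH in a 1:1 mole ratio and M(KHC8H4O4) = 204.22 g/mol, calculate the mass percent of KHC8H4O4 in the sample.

73.7%

n(NaOH) = 0.3512 x 0.02385 = 0.008376 mol.
n(KHC8H4O4) = 0.008376 / 1 = 0.008376 mol.
mass of KHC8H4O4 = 0.008376 x 204.22 = 1.711 g.
% purity = 1.711 / 2.3202 x 100 = 73.7%.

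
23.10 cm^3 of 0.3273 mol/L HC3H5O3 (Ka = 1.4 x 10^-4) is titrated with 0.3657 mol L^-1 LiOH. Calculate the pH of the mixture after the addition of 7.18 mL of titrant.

3.58

Initial n(HC3H5O3) = 0.3273 x 0.02310 = 0.007561 mol.
n(LiOH) added = 0.3657 x 0.007180 = 0.002626 mol, converting that many moles of HC3H5O3 to C3H5O3-.
Remaining n(HC3H5O3) = 0.004935 mol; n(C3H5O3-) = 0.002626 mol.
By Henderson-Hasselbalch, pH = pKa + log([A^-]/[HA]) = 3.85 + log(0.002626/0.004935) = 3.85 + (-0.27) = 3.58.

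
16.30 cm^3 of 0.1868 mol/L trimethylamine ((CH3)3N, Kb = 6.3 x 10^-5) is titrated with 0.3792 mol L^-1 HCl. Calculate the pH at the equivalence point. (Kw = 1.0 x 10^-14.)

n((CH3)3N) = 0.1868 x 0.01630 = 0.003045 mol; V(HCl) at equivalence = 0.003045/0.3792 = 0.008030 L.
At equivalence the base is fully converted to (CH3)3NH+; total volume = 0.02433 L, so [(CH3)3NH+] = 0.003045/0.02433 = 0.1251 M.
Ka((CH3)3NH+) = Kw/Kb = 1.0e-14 / 6.3 x 10^-5 = 1.59e-10.
[H^+] = sqrt(Ka x [(CH3)3NH+]) = sqrt(1.59e-10 x 0.1251) = 4.46e-6 M.
pH = -log(4.46e-6) = 5.35.

5.35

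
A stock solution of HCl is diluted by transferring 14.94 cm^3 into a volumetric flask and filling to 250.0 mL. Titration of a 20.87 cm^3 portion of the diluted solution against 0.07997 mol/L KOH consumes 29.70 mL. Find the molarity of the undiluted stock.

1.90 M

n(KOH) = 0.07997 x 0.02970 = 0.002375 mol.
n(HCl) in the aliquot = 0.002375 mol.
[diluted HCl] = 0.002375 / 0.02087 = 0.1138 M.
Dilution factor = 250.0/14.94 = 16.73, so [stock] = 0.1138 x 16.73 = 1.90 M.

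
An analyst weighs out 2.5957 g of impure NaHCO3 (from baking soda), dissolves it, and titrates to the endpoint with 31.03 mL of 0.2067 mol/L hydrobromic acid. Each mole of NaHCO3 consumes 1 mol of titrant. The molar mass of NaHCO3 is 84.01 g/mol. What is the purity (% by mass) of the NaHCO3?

20.8%

n(HBr) = 0.2067 x 0.03103 = 0.006414 mol.
n(NaHCO3) = 0.006414 / 1 = 0.006414 mol.
mass of NaHCO3 = 0.006414 x 84.01 = 0.5388 g.
% purity = 0.5388 / 2.5957 x 100 = 20.8%.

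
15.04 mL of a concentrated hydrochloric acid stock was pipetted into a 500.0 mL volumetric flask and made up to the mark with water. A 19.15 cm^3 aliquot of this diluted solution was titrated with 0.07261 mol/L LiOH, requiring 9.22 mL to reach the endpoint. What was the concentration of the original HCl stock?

n(LiOH) = 0.07261 x 0.009220 = 0.0006695 mol.
n(HCl) in the aliquot = 0.0006695 mol.
[diluted HCl] = 0.0006695 / 0.01915 = 0.03496 M.
Dilution factor = 500.0/15.04 = 33.24, so [stock] = 0.03496 x 33.24 = 1.16 M.

1.16 M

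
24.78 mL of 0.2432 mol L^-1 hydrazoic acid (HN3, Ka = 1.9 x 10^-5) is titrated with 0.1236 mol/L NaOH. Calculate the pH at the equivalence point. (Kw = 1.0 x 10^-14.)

8.82

n(HN3) = 0.2432 x 0.02478 = 0.006026 mol; V(NaOH) at equivalence = 0.006026/0.1236 = 0.04876 L.
At equivalence all the acid is converted to N3-; total volume = 0.02478 + 0.04876 = 0.07354 L, so [N3-] = 0.006026/0.07354 = 0.08195 M.
Kb = Kw/Ka = 1.0e-14 / 1.9 x 10^-5 = 5.26e-10.
[OH^-] = sqrt(Kb x [N3-]) = sqrt(5.26e-10 x 0.08195) = 6.57e-6 M.
pOH = 5.18, so pH = 14.00 - 5.18 = 8.82.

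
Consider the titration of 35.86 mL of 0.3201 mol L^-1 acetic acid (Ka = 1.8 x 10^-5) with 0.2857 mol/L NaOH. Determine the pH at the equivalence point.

8.96

n(CH3COOH) = 0.3201 x 0.03586 = 0.01148 mol; V(NaOH) at equivalence = 0.01148/0.2857 = 0.04018 L.
At equivalence all the acid is converted to CH3COO-; total volume = 0.03586 + 0.04018 = 0.07604 L, so [CH3COO-] = 0.01148/0.07604 = 0.1510 M.
Kb = Kw/Ka = 1.0e-14 / 1.8 x 10^-5 = 5.56e-10.
[OH^-] = sqrt(Kb x [CH3COO-]) = sqrt(5.56e-10 x 0.1510) = 9.16e-6 M.
pOH = 5.04, so pH = 14.00 - 5.04 = 8.96.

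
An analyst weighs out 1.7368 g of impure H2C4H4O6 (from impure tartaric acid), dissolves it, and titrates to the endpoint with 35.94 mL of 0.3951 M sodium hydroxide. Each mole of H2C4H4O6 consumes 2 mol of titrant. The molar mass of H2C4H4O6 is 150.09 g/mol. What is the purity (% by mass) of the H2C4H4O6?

n(NaOH) = 0.3951 x 0.03594 = 0.01420 mol.
n(H2C4H4O6) = 0.01420 / 2 = 0.007100 mol.
mass of H2C4H4O6 = 0.007100 x 150.09 = 1.066 g.
% purity = 1.066 / 1.7368 x 100 = 61.4%.

61.4%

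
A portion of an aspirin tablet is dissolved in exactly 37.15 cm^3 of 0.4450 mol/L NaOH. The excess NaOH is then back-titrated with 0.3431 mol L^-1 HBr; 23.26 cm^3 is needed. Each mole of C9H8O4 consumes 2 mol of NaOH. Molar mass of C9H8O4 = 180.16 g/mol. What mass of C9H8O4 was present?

0.770 g

Total n(NaOH) added = 0.4450 x 0.03715 = 0.01653 mol.
n(HBr) used = 0.3431 x 0.02326 = 0.007981 mol, which equals the excess n(NaOH).
So n(NaOH) consumed by the sample = 0.01653 - 0.007981 = 0.008551 mol.
n(C9H8O4) = 0.008551 / 2 = 0.004276 mol.
mass = 0.004276 mol x 180.16 g/mol = 0.770 g.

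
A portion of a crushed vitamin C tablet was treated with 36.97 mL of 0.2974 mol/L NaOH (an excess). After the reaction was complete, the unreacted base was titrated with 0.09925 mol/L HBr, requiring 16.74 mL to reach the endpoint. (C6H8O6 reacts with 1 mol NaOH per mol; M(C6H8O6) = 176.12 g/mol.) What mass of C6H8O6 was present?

1.64 g

Total n(NaOH) added = 0.2974 x 0.03697 = 0.01099 mol.
n(HBr) used = 0.09925 x 0.01674 = 0.001661 mol, which equals the excess n(NaOH).
So n(NaOH) consumed by the sample = 0.01099 - 0.001661 = 0.009333 mol.
n(C6H8O6) = 0.009333 / 1 = 0.009333 mol.
mass = 0.009333 mol x 176.12 g/mol = 1.64 g.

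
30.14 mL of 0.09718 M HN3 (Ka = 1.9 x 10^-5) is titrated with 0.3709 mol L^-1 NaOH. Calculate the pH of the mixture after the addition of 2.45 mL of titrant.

Initial n(HN3) = 0.09718 x 0.03014 = 0.002929 mol.
n(NaOH) added = 0.3709 x 0.002450 = 0.0009087 mol, converting that many moles of HN3 to N3-.
Remaining n(HN3) = 0.002020 mol; n(N3-) = 0.0009087 mol.
By Henderson-Hasselbalch, pH = pKa + log([A^-]/[HA]) = 4.72 + log(0.0009087/0.002020) = 4.72 + (-0.35) = 4.37.

4.37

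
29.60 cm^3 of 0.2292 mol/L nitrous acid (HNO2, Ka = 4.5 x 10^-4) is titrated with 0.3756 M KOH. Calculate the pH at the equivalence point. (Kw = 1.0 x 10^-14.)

8.25

n(HNO2) = 0.2292 x 0.02960 = 0.006784 mol; V(KOH) at equivalence = 0.006784/0.3756 = 0.01806 L.
At equivalence all the acid is converted to NO2-; total volume = 0.02960 + 0.01806 = 0.04766 L, so [NO2-] = 0.006784/0.04766 = 0.1423 M.
Kb = Kw/Ka = 1.0e-14 / 4.5 x 10^-4 = 2.22e-11.
[OH^-] = sqrt(Kb x [NO2-]) = sqrt(2.22e-11 x 0.1423) = 1.78e-6 M.
pOH = 5.75, so pH = 14.00 - 5.75 = 8.25.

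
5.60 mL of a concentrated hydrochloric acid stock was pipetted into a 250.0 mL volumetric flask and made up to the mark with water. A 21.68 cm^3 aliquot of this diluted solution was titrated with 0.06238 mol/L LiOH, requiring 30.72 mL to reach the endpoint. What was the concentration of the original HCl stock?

n(LiOH) = 0.06238 x 0.03072 = 0.001916 mol.
n(HCl) in the aliquot = 0.001916 mol.
[diluted HCl] = 0.001916 / 0.02168 = 0.08839 M.
Dilution factor = 250.0/5.600 = 44.64, so [stock] = 0.08839 x 44.64 = 3.95 M.

3.95 M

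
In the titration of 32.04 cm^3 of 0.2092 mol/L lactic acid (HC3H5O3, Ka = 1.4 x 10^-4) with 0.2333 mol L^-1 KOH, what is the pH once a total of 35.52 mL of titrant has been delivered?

12.37

n(acid) = 0.2092 x 0.03204 = 0.006703 mol; n(KOH) added = 0.2333 x 0.03552 = 0.008287 mol.
Base is in excess by 0.008287 - 0.006703 = 0.001584 mol in a total volume of 0.06756 L.
[OH^-] = 0.001584/0.06756 = 0.02345 M, so pOH = 1.63 and pH = 14.00 - 1.63 = 12.37.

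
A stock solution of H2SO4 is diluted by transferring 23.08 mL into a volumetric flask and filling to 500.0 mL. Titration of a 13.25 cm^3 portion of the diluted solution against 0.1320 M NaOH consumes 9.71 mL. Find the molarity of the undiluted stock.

1.05 M

n(NaOH) = 0.1320 x 0.009710 = 0.001282 mol.
n(H2SO4) in the aliquot = 0.001282 x 1/2 = 0.0006409 mol.
[diluted H2SO4] = 0.0006409 / 0.01325 = 0.04837 M.
Dilution factor = 500.0/23.08 = 21.66, so [stock] = 0.04837 x 21.66 = 1.05 M.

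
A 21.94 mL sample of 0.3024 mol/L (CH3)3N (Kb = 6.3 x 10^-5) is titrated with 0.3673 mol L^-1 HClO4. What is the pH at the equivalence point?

n((CH3)3N) = 0.3024 x 0.02194 = 0.006635 mol; V(HClO4) at equivalence = 0.006635/0.3673 = 0.01806 L.
At equivalence the base is fully converted to (CH3)3NH+; total volume = 0.04000 L, so [(CH3)3NH+] = 0.006635/0.04000 = 0.1659 M.
Ka((CH3)3NH+) = Kw/Kb = 1.0e-14 / 6.3 x 10^-5 = 1.59e-10.
[H^+] = sqrt(Ka x [(CH3)3NH+]) = sqrt(1.59e-10 x 0.1659) = 5.13e-6 M.
pH = -log(5.13e-6) = 5.29.

5.29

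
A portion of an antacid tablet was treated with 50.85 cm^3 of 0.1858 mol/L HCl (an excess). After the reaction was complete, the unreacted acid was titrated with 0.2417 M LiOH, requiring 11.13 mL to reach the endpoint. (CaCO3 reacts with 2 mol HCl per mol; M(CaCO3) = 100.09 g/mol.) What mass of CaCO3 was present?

0.338 g

Total n(HCl) added = 0.1858 x 0.05085 = 0.009448 mol.
n(LiOH) used = 0.2417 x 0.01113 = 0.002690 mol, which equals the excess n(HCl).
So n(HCl) consumed by the sample = 0.009448 - 0.002690 = 0.006758 mol.
n(CaCO3) = 0.006758 / 2 = 0.003379 mol.
mass = 0.003379 mol x 100.09 g/mol = 0.338 g.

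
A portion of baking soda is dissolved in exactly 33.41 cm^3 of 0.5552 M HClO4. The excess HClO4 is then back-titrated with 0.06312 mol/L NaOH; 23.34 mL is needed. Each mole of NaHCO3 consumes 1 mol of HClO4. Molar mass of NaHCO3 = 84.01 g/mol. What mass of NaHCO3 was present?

Total n(HClO4) added = 0.5552 x 0.03341 = 0.01855 mol.
n(NaOH) used = 0.06312 x 0.02334 = 0.001473 mol, which equals the excess n(HClO4).
So n(HClO4) consumed by the sample = 0.01855 - 0.001473 = 0.01708 mol.
n(NaHCO3) = 0.01708 / 1 = 0.01708 mol.
mass = 0.01708 mol x 84.01 g/mol = 1.43 g.

1.43 g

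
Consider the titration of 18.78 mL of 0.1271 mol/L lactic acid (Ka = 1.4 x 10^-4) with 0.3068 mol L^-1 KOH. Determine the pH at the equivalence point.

n(HC3H5O3) = 0.1271 x 0.01878 = 0.002387 mol; V(KOH) at equivalence = 0.002387/0.3068 = 0.007780 L.
At equivalence all the acid is converted to C3H5O3-; total volume = 0.01878 + 0.007780 = 0.02656 L, so [C3H5O3-] = 0.002387/0.02656 = 0.08987 M.
Kb = Kw/Ka = 1.0e-14 / 1.4 x 10^-4 = 7.14e-11.
[OH^-] = sqrt(Kb x [C3H5O3-]) = sqrt(7.14e-11 x 0.08987) = 2.53e-6 M.
pOH = 5.60, so pH = 14.00 - 5.60 = 8.40.

8.40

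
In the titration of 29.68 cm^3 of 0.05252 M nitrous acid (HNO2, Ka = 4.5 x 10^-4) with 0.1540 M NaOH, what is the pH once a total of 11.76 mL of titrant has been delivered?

n(acid) = 0.05252 x 0.02968 = 0.001559 mol; n(NaOH) added = 0.1540 x 0.01176 = 0.001811 mol.
Base is in excess by 0.001811 - 0.001559 = 0.0002522 mol in a total volume of 0.04144 L.
[OH^-] = 0.0002522/0.04144 = 0.006087 M, so pOH = 2.22 and pH = 14.00 - 2.22 = 11.78.

11.78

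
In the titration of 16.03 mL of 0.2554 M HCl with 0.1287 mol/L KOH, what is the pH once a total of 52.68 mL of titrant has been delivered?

12.59

n(acid) = 0.2554 x 0.01603 = 0.004094 mol; n(KOH) added = 0.1287 x 0.05268 = 0.006780 mol.
Base is in excess by 0.006780 - 0.004094 = 0.002686 mol in a total volume of 0.06871 L.
[OH^-] = 0.002686/0.06871 = 0.03909 M, so pOH = 1.41 and pH = 14.00 - 1.41 = 12.59.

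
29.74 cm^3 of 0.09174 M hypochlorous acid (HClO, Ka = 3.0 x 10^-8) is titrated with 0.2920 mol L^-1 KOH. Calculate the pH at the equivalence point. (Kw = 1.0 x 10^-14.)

10.18

n(HClO) = 0.09174 x 0.02974 = 0.002728 mol; V(KOH) at equivalence = 0.002728/0.2920 = 0.009344 L.
At equivalence all the acid is converted to ClO-; total volume = 0.02974 + 0.009344 = 0.03908 L, so [ClO-] = 0.002728/0.03908 = 0.06981 M.
Kb = Kw/Ka = 1.0e-14 / 3.0 x 10^-8 = 3.33e-7.
[OH^-] = sqrt(Kb x [ClO-]) = sqrt(3.33e-7 x 0.06981) = 0.000153 M.
pOH = 3.82, so pH = 14.00 - 3.82 = 10.18.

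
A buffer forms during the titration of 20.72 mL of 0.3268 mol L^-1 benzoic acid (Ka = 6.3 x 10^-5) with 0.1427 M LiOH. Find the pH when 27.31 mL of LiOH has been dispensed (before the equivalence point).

4.33

Initial n(C6H5COOH) = 0.3268 x 0.02072 = 0.006771 mol.
n(LiOH) added = 0.1427 x 0.02731 = 0.003897 mol, converting that many moles of C6H5COOH to C6H5COO-.
Remaining n(C6H5COOH) = 0.002874 mol; n(C6H5COO-) = 0.003897 mol.
By Henderson-Hasselbalch, pH = pKa + log([A^-]/[HA]) = 4.20 + log(0.003897/0.002874) = 4.20 + (+0.13) = 4.33.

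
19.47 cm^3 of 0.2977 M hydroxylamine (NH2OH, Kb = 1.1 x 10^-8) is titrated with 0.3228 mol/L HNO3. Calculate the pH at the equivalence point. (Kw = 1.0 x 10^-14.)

n(NH2OH) = 0.2977 x 0.01947 = 0.005796 mol; V(HNO3) at equivalence = 0.005796/0.3228 = 0.01796 L.
At equivalence the base is fully converted to NH3OH+; total volume = 0.03743 L, so [NH3OH+] = 0.005796/0.03743 = 0.1549 M.
Ka(NH3OH+) = Kw/Kb = 1.0e-14 / 1.1 x 10^-8 = 9.09e-7.
[H^+] = sqrt(Ka x [NH3OH+]) = sqrt(9.09e-7 x 0.1549) = 0.000375 M.
pH = -log(0.000375) = 3.43.

3.43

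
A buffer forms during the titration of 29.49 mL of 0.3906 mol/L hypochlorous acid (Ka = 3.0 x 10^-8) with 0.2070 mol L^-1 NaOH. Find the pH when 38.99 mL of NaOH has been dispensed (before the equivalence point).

7.89

Initial n(HClO) = 0.3906 x 0.02949 = 0.01152 mol.
n(NaOH) added = 0.2070 x 0.03899 = 0.008071 mol, converting that many moles of HClO to ClO-.
Remaining n(HClO) = 0.003448 mol; n(ClO-) = 0.008071 mol.
By Henderson-Hasselbalch, pH = pKa + log([A^-]/[HA]) = 7.52 + log(0.008071/0.003448) = 7.52 + (+0.37) = 7.89.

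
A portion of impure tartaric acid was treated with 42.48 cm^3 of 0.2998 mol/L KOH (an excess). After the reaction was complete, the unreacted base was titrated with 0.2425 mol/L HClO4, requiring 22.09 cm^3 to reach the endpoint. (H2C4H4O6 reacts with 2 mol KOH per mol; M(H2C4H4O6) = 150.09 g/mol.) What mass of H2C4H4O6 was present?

0.554 g

Total n(KOH) added = 0.2998 x 0.04248 = 0.01274 mol.
n(HClO4) used = 0.2425 x 0.02209 = 0.005357 mol, which equals the excess n(KOH).
So n(KOH) consumed by the sample = 0.01274 - 0.005357 = 0.007379 mol.
n(H2C4H4O6) = 0.007379 / 2 = 0.003689 mol.
mass = 0.003689 mol x 150.09 g/mol = 0.554 g.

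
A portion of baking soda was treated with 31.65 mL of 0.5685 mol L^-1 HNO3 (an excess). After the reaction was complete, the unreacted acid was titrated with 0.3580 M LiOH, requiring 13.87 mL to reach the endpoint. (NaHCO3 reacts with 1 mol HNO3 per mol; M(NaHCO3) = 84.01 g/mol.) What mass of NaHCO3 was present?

1.09 g

Total n(HNO3) added = 0.5685 x 0.03165 = 0.01799 mol.
n(LiOH) used = 0.3580 x 0.01387 = 0.004965 mol, which equals the excess n(HNO3).
So n(HNO3) consumed by the sample = 0.01799 - 0.004965 = 0.01303 mol.
n(NaHCO3) = 0.01303 / 1 = 0.01303 mol.
mass = 0.01303 mol x 84.01 g/mol = 1.09 g.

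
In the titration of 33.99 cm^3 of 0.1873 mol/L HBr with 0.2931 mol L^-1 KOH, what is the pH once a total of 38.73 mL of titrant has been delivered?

n(acid) = 0.1873 x 0.03399 = 0.006366 mol; n(KOH) added = 0.2931 x 0.03873 = 0.01135 mol.
Base is in excess by 0.01135 - 0.006366 = 0.004985 mol in a total volume of 0.07272 L.
[OH^-] = 0.004985/0.07272 = 0.06856 M, so pOH = 1.16 and pH = 14.00 - 1.16 = 12.84.

12.84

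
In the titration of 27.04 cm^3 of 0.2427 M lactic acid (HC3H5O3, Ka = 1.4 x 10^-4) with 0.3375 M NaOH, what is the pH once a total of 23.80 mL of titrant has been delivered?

12.46

n(acid) = 0.2427 x 0.02704 = 0.006563 mol; n(NaOH) added = 0.3375 x 0.02380 = 0.008033 mol.
Base is in excess by 0.008033 - 0.006563 = 0.001470 mol in a total volume of 0.05084 L.
[OH^-] = 0.001470/0.05084 = 0.02891 M, so pOH = 1.54 and pH = 14.00 - 1.54 = 12.46.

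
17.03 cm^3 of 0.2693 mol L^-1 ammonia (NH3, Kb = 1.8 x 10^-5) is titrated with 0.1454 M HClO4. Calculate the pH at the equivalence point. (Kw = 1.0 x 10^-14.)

n(NH3) = 0.2693 x 0.01703 = 0.004586 mol; V(HClO4) at equivalence = 0.004586/0.1454 = 0.03154 L.
At equivalence the base is fully converted to NH4+; total volume = 0.04857 L, so [NH4+] = 0.004586/0.04857 = 0.09442 M.
Ka(NH4+) = Kw/Kb = 1.0e-14 / 1.8 x 10^-5 = 5.56e-10.
[H^+] = sqrt(Ka x [NH4+]) = sqrt(5.56e-10 x 0.09442) = 7.24e-6 M.
pH = -log(7.24e-6) = 5.14.

5.14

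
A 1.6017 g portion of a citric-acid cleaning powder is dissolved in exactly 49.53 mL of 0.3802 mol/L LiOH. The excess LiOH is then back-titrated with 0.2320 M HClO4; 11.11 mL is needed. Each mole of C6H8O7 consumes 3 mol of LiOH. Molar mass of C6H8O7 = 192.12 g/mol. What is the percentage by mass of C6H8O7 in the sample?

Total n(LiOH) added = 0.3802 x 0.04953 = 0.01883 mol.
n(HClO4) used = 0.2320 x 0.01111 = 0.002578 mol, which equals the excess n(LiOH).
So n(LiOH) consumed by the sample = 0.01883 - 0.002578 = 0.01625 mol.
n(C6H8O7) = 0.01625 / 3 = 0.005418 mol.
mass C6H8O7 = 0.005418 x 192.12 = 1.041 g, so %C6H8O7 = 1.041/1.6017 x 100 = 65.0%.

65.0%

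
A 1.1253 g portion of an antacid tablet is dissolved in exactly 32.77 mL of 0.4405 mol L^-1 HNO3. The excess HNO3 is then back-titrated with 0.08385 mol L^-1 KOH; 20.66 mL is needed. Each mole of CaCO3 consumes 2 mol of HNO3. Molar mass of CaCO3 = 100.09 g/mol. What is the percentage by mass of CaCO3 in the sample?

Total n(HNO3) added = 0.4405 x 0.03277 = 0.01444 mol.
n(KOH) used = 0.08385 x 0.02066 = 0.001732 mol, which equals the excess n(HNO3).
So n(HNO3) consumed by the sample = 0.01444 - 0.001732 = 0.01270 mol.
n(CaCO3) = 0.01270 / 2 = 0.006351 mol.
mass CaCO3 = 0.006351 x 100.09 = 0.6357 g, so %CaCO3 = 0.6357/1.1253 x 100 = 56.5%.

56.5%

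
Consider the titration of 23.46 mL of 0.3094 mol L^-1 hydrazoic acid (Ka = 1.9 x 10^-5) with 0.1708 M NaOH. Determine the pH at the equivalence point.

n(HN3) = 0.3094 x 0.02346 = 0.007259 mol; V(NaOH) at equivalence = 0.007259/0.1708 = 0.04250 L.
At equivalence all the acid is converted to N3-; total volume = 0.02346 + 0.04250 = 0.06596 L, so [N3-] = 0.007259/0.06596 = 0.1100 M.
Kb = Kw/Ka = 1.0e-14 / 1.9 x 10^-5 = 5.26e-10.
[OH^-] = sqrt(Kb x [N3-]) = sqrt(5.26e-10 x 0.1100) = 7.61e-6 M.
pOH = 5.12, so pH = 14.00 - 5.12 = 8.88.

8.88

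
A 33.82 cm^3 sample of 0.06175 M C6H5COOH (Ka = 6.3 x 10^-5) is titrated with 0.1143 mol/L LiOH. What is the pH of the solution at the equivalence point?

8.40

n(C6H5COOH) = 0.06175 x 0.03382 = 0.002088 mol; V(LiOH) at equivalence = 0.002088/0.1143 = 0.01827 L.
At equivalence all the acid is converted to C6H5COO-; total volume = 0.03382 + 0.01827 = 0.05209 L, so [C6H5COO-] = 0.002088/0.05209 = 0.04009 M.
Kb = Kw/Ka = 1.0e-14 / 6.3 x 10^-5 = 1.59e-10.
[OH^-] = sqrt(Kb x [C6H5COO-]) = sqrt(1.59e-10 x 0.04009) = 2.52e-6 M.
pOH = 5.60, so pH = 14.00 - 5.60 = 8.40.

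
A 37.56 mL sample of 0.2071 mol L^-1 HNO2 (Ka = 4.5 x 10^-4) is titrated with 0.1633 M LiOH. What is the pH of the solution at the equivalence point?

8.15

n(HNO2) = 0.2071 x 0.03756 = 0.007779 mol; V(LiOH) at equivalence = 0.007779/0.1633 = 0.04763 L.
At equivalence all the acid is converted to NO2-; total volume = 0.03756 + 0.04763 = 0.08519 L, so [NO2-] = 0.007779/0.08519 = 0.09131 M.
Kb = Kw/Ka = 1.0e-14 / 4.5 x 10^-4 = 2.22e-11.
[OH^-] = sqrt(Kb x [NO2-]) = sqrt(2.22e-11 x 0.09131) = 1.42e-6 M.
pOH = 5.85, so pH = 14.00 - 5.85 = 8.15.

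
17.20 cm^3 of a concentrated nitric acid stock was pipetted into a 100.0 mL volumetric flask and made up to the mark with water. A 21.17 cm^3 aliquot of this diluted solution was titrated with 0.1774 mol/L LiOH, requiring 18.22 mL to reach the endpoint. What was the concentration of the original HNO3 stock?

n(LiOH) = 0.1774 x 0.01822 = 0.003232 mol.
n(HNO3) in the aliquot = 0.003232 mol.
[diluted HNO3] = 0.003232 / 0.02117 = 0.1527 M.
Dilution factor = 100.0/17.20 = 5.814, so [stock] = 0.1527 x 5.814 = 0.888 M.

0.888 M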